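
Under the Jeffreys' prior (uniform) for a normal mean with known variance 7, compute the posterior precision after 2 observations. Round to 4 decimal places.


Prior precision = 0 (flat prior).
Post. prec. = 0 + n/var = 2/7 = 0.2857

0.2857


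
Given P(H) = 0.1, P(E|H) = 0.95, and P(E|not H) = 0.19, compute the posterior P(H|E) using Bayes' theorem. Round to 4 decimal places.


By Bayes' theorem: P(H|E) = P(E|H)*P(H) / P(E)
P(E) = P(E|H)*P(H) + P(E|not H)*P(not H)
P(E) = 0.95*0.1 + 0.19*0.9 = 0.266
P(H|E) = 0.95*0.1 / 0.266 = 0.3571

0.3571


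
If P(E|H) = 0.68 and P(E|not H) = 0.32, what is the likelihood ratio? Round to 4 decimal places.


Likelihood ratio = P(E|H) / P(E|not H)
= 0.68 / 0.32
= 2.125

2.125


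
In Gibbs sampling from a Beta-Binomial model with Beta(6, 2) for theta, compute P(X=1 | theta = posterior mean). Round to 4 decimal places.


Posterior mean = alpha/(alpha+beta) = 6/8 = 0.75
P(X=1|theta=mean) = theta = 0.75

0.75


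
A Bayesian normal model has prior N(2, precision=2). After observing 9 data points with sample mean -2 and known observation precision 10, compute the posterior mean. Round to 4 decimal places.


Posterior mean = (prior_precision * prior_mean + n * data_precision * data_mean) / (prior_precision + n * data_precision)
Numerator = 2*2 + 9*10*-2 = -176
Denominator = 2 + 9*10 = 92
Posterior mean = -1.913

-1.913


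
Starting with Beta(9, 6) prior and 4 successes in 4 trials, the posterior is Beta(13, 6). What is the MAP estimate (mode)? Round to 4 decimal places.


The mode of Beta(a, b) when a > 1 and b > 1 is (a-1)/(a+b-2)
= (13 - 1) / (13 + 6 - 2)
= 12 / 17
= 0.7059

0.7059


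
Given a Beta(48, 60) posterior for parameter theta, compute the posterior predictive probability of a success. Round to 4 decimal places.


For a Beta-Bernoulli model, the predictive probability is the mean:
P(success) = 48/(48+60) = 48/108 = 0.4444

0.4444


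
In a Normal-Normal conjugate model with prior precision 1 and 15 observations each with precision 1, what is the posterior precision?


Posterior precision = prior precision + n * observation precision
= 1 + 15 * 1
= 1 + 15 = 16

16


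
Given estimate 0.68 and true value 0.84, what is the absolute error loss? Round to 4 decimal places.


Absolute error = |estimate - true|
= |-0.16| = 0.16

0.16


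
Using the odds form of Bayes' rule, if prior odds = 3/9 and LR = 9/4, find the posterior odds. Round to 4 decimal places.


Bayes' rule in odds form: posterior odds = prior odds * LR
= (3 * 9) / (9 * 4)
= 27/36 = 0.75

0.75


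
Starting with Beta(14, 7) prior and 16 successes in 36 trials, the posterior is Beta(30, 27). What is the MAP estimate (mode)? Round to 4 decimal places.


The mode of Beta(a, b) when a > 1 and b > 1 is (a-1)/(a+b-2)
= (30 - 1) / (30 + 27 - 2)
= 29 / 55
= 0.5273

0.5273


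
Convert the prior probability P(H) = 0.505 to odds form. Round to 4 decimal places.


P(not H) = 1 - 0.505 = 0.495
Odds = 0.505 / 0.495 = 1.0202

1.0202


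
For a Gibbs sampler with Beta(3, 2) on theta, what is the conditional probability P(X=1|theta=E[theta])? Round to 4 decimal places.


E[theta] = 3/(3+2) = 0.6
P(X=1|theta) = theta = 0.6

0.6


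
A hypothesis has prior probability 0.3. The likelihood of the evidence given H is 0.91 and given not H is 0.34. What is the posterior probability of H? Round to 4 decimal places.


Using Bayes' theorem:
P(E) = 0.3 * 0.91 + 0.7 * 0.34
P(E) = 0.511
P(H|E) = (0.3 * 0.91) / 0.511 = 0.5342

0.5342


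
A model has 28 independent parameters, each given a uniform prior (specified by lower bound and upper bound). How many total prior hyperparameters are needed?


Each uniform prior needs 2 hyperparameters (lower bound and upper bound).
Total = 2 * 28 = 56

56


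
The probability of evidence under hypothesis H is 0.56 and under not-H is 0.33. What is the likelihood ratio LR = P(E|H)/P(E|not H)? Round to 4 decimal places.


LR = 0.56 / 0.33
= 1.697

1.697


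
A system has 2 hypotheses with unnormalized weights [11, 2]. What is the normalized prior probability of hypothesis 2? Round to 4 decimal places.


The normalized prior is the weight divided by the total.
Total weight = 13
P(H2) = 2 / 13 = 0.1538

0.1538


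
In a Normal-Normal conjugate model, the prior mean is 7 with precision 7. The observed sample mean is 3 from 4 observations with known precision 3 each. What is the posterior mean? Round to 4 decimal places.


Posterior precision = tau0 + n*tau = 7 + 4*3 = 19
Posterior mean = (tau0*mu0 + n*tau*xbar) / posterior_precision
= (7*7 + 4*3*3) / 19
= 85 / 19 = 4.4737

4.4737


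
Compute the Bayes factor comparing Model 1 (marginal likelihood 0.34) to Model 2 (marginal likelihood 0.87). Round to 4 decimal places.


BF12 = marginal likelihood of M1 / marginal likelihood of M2
= 0.34/0.87
= 0.3908

0.3908


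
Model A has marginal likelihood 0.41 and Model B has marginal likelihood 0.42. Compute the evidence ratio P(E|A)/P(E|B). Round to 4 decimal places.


Evidence ratio = P(E|A) / P(E|B)
= 0.41 / 0.42
= 0.9762

0.9762


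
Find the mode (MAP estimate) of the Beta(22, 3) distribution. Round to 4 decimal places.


For Beta(a,b) with a,b > 1:
Mode = (a-1)/(a+b-2) = (22-1)/(25-2)
= 21/23 = 0.913

0.913


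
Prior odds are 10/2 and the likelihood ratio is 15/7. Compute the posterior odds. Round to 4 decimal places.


Posterior odds = prior odds * likelihood ratio
= (10/2) * (15/7)
= 150 / 14
= 10.7143

10.7143


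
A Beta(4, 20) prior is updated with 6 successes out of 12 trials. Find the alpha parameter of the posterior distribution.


In the Beta-Binomial conjugate update:
alpha_post = alpha_prior + successes
= 4 + 6
= 10

10


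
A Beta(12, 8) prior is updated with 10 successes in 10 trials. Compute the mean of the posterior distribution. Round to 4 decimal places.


After update: Beta(22, 8)
Mean = 22 / (22 + 8) = 22 / 30
= 0.7333

0.7333


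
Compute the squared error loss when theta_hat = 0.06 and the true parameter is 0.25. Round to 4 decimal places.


L = (theta_hat - theta_true)^2
= (0.06 - 0.25)^2
= -0.19^2 = 0.0361

0.0361


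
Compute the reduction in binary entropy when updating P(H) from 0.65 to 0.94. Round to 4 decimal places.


H_before = -p*log2(p) - (1-p)*log2(1-p) for p=0.65: 0.9341
H_after for p=0.94: 0.3274
Reduction = 0.9341 - 0.3274 = 0.6066

0.6066


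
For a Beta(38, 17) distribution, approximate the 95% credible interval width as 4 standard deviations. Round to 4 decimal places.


Variance of Beta(a,b) = ab / ((a+b)^2 * (a+b+1))
= 38*17 / ((55)^2 * 56)
= 0.0038
SD = sqrt(0.0038) = 0.0618
Width = 4 * SD = 0.247

0.247


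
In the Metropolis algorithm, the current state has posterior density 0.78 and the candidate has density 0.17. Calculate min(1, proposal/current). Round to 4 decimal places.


Ratio = 0.17/0.78 = 0.2179
Acceptance probability = min(1, 0.2179)
= 0.2179

0.2179


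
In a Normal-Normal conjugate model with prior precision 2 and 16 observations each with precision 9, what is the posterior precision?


Posterior precision = prior precision + n * observation precision
= 2 + 16 * 9
= 2 + 144 = 146

146


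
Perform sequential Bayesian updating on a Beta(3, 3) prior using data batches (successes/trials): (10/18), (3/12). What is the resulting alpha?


Accumulate successes: 13
Posterior alpha = prior alpha + sum of successes
= 3 + 13 = 16

16


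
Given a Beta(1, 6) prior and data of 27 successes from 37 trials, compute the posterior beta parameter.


Number of failures = 37 - 27 = 10
Posterior beta = 6 + 10 = 16

16


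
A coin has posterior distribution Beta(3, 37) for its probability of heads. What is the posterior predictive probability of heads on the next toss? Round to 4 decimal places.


Posterior predictive = E[theta] = alpha/(alpha+beta)
= 3/40
= 0.075

0.075


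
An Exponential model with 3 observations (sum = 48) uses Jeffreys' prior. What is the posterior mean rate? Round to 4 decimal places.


Posterior Gamma(3, 48)
E[lambda] = 3/48 = 0.0625

0.0625


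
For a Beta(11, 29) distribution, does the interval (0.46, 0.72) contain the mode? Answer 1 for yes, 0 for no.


Mode of Beta(a,b) = (a-1)/(a+b-2)
= (11-1)/(11+29-2) = 0.2632
Check: 0.46 <= 0.2632 <= 0.72?
Result: 0

0


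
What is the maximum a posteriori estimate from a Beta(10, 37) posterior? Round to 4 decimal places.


The MAP estimate equals the mode of the distribution.
Mode of Beta(a,b) = (a-1)/(a+b-2)
= 9/45
= 0.2

0.2


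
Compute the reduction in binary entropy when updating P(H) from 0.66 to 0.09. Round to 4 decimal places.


H_before = -p*log2(p) - (1-p)*log2(1-p) for p=0.66: 0.9248
H_after for p=0.09: 0.4365
Reduction = 0.9248 - 0.4365 = 0.4883

0.4883


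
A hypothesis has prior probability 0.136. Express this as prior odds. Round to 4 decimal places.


Odds = P(H) / P(not H) = 0.136 / 0.864
= 0.1574

0.1574


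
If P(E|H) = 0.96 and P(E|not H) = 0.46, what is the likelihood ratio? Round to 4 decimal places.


Likelihood ratio = P(E|H) / P(E|not H)
= 0.96 / 0.46
= 2.087

2.087


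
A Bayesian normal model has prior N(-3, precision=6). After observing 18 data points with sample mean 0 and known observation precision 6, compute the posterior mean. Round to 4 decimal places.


Posterior mean = (prior_precision * prior_mean + n * data_precision * data_mean) / (prior_precision + n * data_precision)
Numerator = 6*-3 + 18*6*0 = -18
Denominator = 6 + 18*6 = 114
Posterior mean = -0.1579

-0.1579


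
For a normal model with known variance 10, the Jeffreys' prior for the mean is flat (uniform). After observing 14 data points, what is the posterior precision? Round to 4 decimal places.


Jeffreys' prior for normal mean (known variance) is flat.
Prior precision = 0.
Posterior precision = prior_prec + n/sigma^2 = 0 + 14/10
= 1.4

1.4


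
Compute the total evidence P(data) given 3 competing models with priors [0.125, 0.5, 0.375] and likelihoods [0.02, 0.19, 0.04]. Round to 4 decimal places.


Marginal likelihood = sum P(model_i) * P(data|model_i)
Model 1: 0.125 * 0.02 = 0.0025
Model 2: 0.5 * 0.19 = 0.095
Model 3: 0.375 * 0.04 = 0.015
Total = 0.1125

0.1125


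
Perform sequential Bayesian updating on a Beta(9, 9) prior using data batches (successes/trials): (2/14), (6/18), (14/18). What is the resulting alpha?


Accumulate successes: 22
Posterior alpha = prior alpha + sum of successes
= 9 + 22 = 31

31


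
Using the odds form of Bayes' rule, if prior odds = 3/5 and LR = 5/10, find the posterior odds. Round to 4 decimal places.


Bayes' rule in odds form: posterior odds = prior odds * LR
= (3 * 5) / (5 * 10)
= 15/50 = 0.3

0.3


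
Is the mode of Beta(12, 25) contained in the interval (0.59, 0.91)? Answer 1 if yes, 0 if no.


Mode = (a-1)/(a+b-2) = 11/35 = 0.3143
Interval: (0.59, 0.91)
Contains mode? 0

0


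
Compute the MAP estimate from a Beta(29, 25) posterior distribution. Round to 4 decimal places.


MAP = mode of Beta distribution
= (alpha - 1)/(alpha + beta - 2)
= (29-1)/(29+25-2)
= 28/52 = 0.5385

0.5385


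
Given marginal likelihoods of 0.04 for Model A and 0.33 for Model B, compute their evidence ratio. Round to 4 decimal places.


Ratio = ML(A) / ML(B) = 0.04/0.33
= 0.1212

0.1212


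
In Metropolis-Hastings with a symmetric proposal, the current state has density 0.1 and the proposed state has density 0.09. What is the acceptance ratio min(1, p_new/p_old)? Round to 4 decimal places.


Ratio = p_new / p_old = 0.09 / 0.1 = 0.9
Acceptance = min(1, 0.9) = 0.9

0.9


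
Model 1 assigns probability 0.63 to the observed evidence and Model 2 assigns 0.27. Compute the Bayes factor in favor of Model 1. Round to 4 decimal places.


BF = P(data|M1) / P(data|M2)
= 0.63 / 0.27 = 2.3333

2.3333


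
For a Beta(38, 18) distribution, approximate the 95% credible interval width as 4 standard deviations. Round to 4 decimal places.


Variance of Beta(a,b) = ab / ((a+b)^2 * (a+b+1))
= 38*18 / ((56)^2 * 57)
= 0.0038
SD = sqrt(0.0038) = 0.0619
Width = 4 * SD = 0.2474

0.2474


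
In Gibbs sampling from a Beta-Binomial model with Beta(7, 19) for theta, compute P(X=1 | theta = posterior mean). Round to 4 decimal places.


Posterior mean = alpha/(alpha+beta) = 7/26 = 0.2692
P(X=1|theta=mean) = theta = 0.2692

0.2692


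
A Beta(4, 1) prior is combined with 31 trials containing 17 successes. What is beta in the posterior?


In conjugate updating:
beta_posterior = beta_prior + (n - k)
= 1 + (31 - 17)
= 1 + 14 = 15

15


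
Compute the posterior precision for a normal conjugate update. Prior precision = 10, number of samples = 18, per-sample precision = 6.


tau_post = tau_0 + n * tau
= 10 + 18 * 6 = 118

118


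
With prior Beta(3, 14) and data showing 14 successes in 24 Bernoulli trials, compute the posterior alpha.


Conjugate update: alpha_posterior = alpha_prior + k
= 3 + 14 = 17

17


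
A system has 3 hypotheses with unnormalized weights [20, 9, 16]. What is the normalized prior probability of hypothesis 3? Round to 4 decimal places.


The normalized prior is the weight divided by the total.
Total weight = 45
P(H3) = 16 / 45 = 0.3556

0.3556


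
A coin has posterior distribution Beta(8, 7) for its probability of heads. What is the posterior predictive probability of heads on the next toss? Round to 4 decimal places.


Posterior predictive = E[theta] = alpha/(alpha+beta)
= 8/15
= 0.5333

0.5333


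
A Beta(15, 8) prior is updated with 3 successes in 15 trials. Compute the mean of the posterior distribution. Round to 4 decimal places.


After update: Beta(18, 20)
Mean = 18 / (18 + 20) = 18 / 38
= 0.4737

0.4737


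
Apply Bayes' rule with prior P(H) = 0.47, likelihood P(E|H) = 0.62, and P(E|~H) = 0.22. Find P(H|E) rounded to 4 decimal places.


Step 1: Compute marginal P(E) = P(E|H)P(H) + P(E|~H)P(~H)
= 0.62*0.47 + 0.22*0.53 = 0.408
Step 2: P(H|E) = P(E|H)P(H)/P(E) = 0.2914/0.408
= 0.7142

0.7142


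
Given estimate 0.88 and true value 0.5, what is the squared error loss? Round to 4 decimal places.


Squared error = (estimate - true)^2
Difference = 0.38
Loss = 0.38^2 = 0.1444

0.1444


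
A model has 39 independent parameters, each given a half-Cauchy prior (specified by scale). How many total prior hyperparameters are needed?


Each half-Cauchy prior needs 1 hyperparameter (scale).
Total = 1 * 39 = 39

39


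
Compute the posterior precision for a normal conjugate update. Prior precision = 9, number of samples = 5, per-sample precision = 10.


tau_post = tau_0 + n * tau
= 9 + 5 * 10 = 59

59


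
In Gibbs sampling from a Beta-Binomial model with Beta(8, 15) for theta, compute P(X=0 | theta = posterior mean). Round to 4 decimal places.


Posterior mean = alpha/(alpha+beta) = 8/23 = 0.3478
P(X=0|theta=mean) = 1 - theta = 0.6522

0.6522


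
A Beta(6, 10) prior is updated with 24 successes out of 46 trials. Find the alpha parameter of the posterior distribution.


In the Beta-Binomial conjugate update:
alpha_post = alpha_prior + successes
= 6 + 24
= 30

30


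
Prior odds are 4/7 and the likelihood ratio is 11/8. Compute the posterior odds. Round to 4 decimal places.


Posterior odds = prior odds * likelihood ratio
= (4/7) * (11/8)
= 44 / 56
= 0.7857

0.7857


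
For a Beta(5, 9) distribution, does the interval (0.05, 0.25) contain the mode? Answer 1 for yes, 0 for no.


Mode of Beta(a,b) = (a-1)/(a+b-2)
= (5-1)/(5+9-2) = 0.3333
Check: 0.05 <= 0.3333 <= 0.25?
Result: 0

0


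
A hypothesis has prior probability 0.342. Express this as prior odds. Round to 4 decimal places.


Odds = P(H) / P(not H) = 0.342 / 0.658
= 0.5198

0.5198


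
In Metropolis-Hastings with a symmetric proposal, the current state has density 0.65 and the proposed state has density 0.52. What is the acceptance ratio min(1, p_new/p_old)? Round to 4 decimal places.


Ratio = p_new / p_old = 0.52 / 0.65 = 0.8
Acceptance = min(1, 0.8) = 0.8

0.8


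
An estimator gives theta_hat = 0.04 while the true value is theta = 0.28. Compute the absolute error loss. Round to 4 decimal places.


The absolute error loss is |theta_hat - theta|
= |0.04 - 0.28|
= 0.24

0.24


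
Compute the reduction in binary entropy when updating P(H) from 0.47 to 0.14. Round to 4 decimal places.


H_before = -p*log2(p) - (1-p)*log2(1-p) for p=0.47: 0.9974
H_after for p=0.14: 0.5842
Reduction = 0.9974 - 0.5842 = 0.4132

0.4132


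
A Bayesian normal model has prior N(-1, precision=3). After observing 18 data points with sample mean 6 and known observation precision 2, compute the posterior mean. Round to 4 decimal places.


Posterior mean = (prior_precision * prior_mean + n * data_precision * data_mean) / (prior_precision + n * data_precision)
Numerator = 3*-1 + 18*2*6 = 213
Denominator = 3 + 18*2 = 39
Posterior mean = 5.4615

5.4615


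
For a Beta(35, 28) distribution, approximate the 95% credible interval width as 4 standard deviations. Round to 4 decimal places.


Variance of Beta(a,b) = ab / ((a+b)^2 * (a+b+1))
= 35*28 / ((63)^2 * 64)
= 0.0039
SD = sqrt(0.0039) = 0.0621
Width = 4 * SD = 0.2485

0.2485


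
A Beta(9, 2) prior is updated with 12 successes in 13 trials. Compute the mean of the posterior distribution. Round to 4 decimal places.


After update: Beta(21, 3)
Mean = 21 / (21 + 3) = 21 / 24
= 0.875

0.875


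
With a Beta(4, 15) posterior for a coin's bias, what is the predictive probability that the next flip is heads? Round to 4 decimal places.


The predictive probability equals the posterior mean.
P(next = heads) = alpha / (alpha + beta)
= 4 / 19 = 0.2105

0.2105


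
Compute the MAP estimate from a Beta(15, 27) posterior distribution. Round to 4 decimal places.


MAP = mode of Beta distribution
= (alpha - 1)/(alpha + beta - 2)
= (15-1)/(15+27-2)
= 14/40 = 0.35

0.35


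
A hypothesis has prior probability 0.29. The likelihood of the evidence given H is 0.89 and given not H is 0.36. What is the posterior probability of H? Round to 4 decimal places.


Using Bayes' theorem:
P(E) = 0.29 * 0.89 + 0.71 * 0.36
P(E) = 0.5137
P(H|E) = (0.29 * 0.89) / 0.5137 = 0.5024

0.5024


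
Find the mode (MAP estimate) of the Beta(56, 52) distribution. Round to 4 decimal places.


For Beta(a,b) with a,b > 1:
Mode = (a-1)/(a+b-2) = (56-1)/(108-2)
= 55/106 = 0.5189

0.5189


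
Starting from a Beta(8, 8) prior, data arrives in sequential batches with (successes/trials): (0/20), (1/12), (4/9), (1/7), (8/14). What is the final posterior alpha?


In sequential Bayesian updating, we sum all successes.
Total successes = 14
Final alpha = 8 + 14 = 22

22


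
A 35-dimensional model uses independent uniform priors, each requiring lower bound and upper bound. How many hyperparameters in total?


Per parameter: 2 (lower bound and upper bound).
Total = 35 * 2 = 70

70


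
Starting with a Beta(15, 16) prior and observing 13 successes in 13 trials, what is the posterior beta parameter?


Posterior beta = prior beta + failures
Failures = 13 - 13 = 0
beta_post = 16 + 0 = 16

16


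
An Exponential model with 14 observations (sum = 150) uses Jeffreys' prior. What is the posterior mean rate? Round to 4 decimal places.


Posterior Gamma(14, 150)
E[lambda] = 14/150 = 0.0933

0.0933


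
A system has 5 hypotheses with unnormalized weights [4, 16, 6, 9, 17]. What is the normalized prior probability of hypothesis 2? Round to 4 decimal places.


The normalized prior is the weight divided by the total.
Total weight = 52
P(H2) = 16 / 52 = 0.3077

0.3077


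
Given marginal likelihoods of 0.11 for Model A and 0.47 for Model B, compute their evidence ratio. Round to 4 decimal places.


Ratio = ML(A) / ML(B) = 0.11/0.47
= 0.234

0.234


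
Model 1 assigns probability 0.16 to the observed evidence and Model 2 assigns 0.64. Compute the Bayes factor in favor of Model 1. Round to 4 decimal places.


BF = P(data|M1) / P(data|M2)
= 0.16 / 0.64 = 0.25

0.25


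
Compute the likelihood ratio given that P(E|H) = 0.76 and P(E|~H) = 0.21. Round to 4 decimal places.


LR = P(E|H) / P(E|~H)
= 0.76 / 0.21 = 3.619

3.619


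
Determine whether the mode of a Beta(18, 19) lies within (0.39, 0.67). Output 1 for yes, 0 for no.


First find the mode: (a-1)/(a+b-2) = 0.4857
Is 0.4857 in (0.39, 0.67)? 1

1


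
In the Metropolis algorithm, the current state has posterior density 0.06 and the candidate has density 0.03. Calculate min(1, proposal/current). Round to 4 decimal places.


Ratio = 0.03/0.06 = 0.5
Acceptance probability = min(1, 0.5)
= 0.5

0.5


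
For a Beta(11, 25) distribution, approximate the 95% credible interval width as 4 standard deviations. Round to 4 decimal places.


Variance of Beta(a,b) = ab / ((a+b)^2 * (a+b+1))
= 11*25 / ((36)^2 * 37)
= 0.0057
SD = sqrt(0.0057) = 0.0757
Width = 4 * SD = 0.3029

0.3029


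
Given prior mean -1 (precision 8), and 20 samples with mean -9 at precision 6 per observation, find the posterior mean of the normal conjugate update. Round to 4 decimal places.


The posterior mean is a precision-weighted average of prior and data.
Post. prec. = 8 + 120 = 128
Post. mean = (-8 + -1080)/128 = -1088/128 = -8.5

-8.5


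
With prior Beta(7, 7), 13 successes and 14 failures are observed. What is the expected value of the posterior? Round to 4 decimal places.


Posterior = Beta(20, 21)
E[theta] = alpha/(alpha+beta)
= 20/41 = 0.4878

0.4878


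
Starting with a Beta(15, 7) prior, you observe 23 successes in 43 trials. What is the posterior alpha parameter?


For a Beta-Binomial conjugate model:
Posterior alpha = prior alpha + number of successes
= 15 + 23 = 38

38


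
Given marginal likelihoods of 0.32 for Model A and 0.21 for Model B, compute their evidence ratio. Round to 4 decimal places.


Ratio = ML(A) / ML(B) = 0.32/0.21
= 1.5238

1.5238


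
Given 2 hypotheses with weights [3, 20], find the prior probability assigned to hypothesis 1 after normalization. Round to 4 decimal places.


To normalize, divide each weight by the sum of all weights.
Sum = 23
Prior(H1) = 3/23 = 0.1304

0.1304


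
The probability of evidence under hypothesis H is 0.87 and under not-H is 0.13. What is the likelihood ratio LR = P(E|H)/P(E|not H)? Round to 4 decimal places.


LR = 0.87 / 0.13
= 6.6923

6.6923


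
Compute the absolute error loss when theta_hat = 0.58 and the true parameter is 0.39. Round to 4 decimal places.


L = |theta_hat - theta_true|
= |0.58 - 0.39| = 0.19

0.19


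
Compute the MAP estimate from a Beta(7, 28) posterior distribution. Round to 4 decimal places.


MAP = mode of Beta distribution
= (alpha - 1)/(alpha + beta - 2)
= (7-1)/(7+28-2)
= 6/33 = 0.1818

0.1818


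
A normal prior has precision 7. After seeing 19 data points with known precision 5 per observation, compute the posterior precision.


In the conjugate normal model, precisions add:
tau_posterior = tau_prior + n * tau_data
= 7 + 19*5 = 102

102


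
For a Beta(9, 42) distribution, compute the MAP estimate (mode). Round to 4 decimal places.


MAP = mode = (a-1)/(a+b-2)
= (9-1)/(9+42-2)
= 8/49 = 0.1633

0.1633


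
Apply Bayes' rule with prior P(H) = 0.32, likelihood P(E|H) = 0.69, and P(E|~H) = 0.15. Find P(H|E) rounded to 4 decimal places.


Step 1: Compute marginal P(E) = P(E|H)P(H) + P(E|~H)P(~H)
= 0.69*0.32 + 0.15*0.68 = 0.3228
Step 2: P(H|E) = P(E|H)P(H)/P(E) = 0.2208/0.3228
= 0.684

0.684


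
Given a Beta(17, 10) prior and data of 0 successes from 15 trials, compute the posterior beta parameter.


Number of failures = 15 - 0 = 15
Posterior beta = 10 + 15 = 25

25


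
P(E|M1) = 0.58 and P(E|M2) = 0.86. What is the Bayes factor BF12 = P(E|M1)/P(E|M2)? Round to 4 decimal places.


Bayes factor BF12 = P(E|M1) / P(E|M2)
= 0.58 / 0.86
= 0.6744

0.6744


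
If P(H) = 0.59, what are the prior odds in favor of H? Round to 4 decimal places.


Prior odds = P(H) / (1 - P(H))
= 0.59 / 0.41
= 1.439

1.439


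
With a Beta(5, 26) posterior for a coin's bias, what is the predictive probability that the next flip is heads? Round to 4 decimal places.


The predictive probability equals the posterior mean.
P(next = heads) = alpha / (alpha + beta)
= 5 / 31 = 0.1613

0.1613


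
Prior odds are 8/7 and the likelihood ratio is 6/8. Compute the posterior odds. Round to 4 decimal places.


Posterior odds = prior odds * likelihood ratio
= (8/7) * (6/8)
= 48 / 56
= 0.8571

0.8571


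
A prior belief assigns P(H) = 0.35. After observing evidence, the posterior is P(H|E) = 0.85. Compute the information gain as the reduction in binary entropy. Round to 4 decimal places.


H(prior) = -0.35*log2(0.35) - 0.65*log2(0.65)
= 0.9341
H(post) = -0.85*log2(0.85) - 0.15*log2(0.15)
= 0.6098
IG = 0.9341 - 0.6098 = 0.3242

0.3242


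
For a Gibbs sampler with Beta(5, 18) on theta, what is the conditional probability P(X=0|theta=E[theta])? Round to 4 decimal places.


E[theta] = 5/(5+18) = 0.2174
P(X=0|theta) = 1 - theta = 0.7826

0.7826


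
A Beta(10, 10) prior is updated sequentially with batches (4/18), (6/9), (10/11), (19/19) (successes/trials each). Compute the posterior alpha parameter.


Sequential conjugate updating is equivalent to a single batch update.
Total successes across all batches = 39
alpha_posterior = alpha_prior + total_successes = 10 + 39
= 49

49


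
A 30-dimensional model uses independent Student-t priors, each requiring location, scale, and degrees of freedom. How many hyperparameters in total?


Per parameter: 3 (location, scale, and degrees of freedom).
Total = 30 * 3 = 90

90


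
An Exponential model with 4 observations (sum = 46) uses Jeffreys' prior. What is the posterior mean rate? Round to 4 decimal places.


Posterior Gamma(4, 46)
E[lambda] = 4/46 = 0.087

0.087


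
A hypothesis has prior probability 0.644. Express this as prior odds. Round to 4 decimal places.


Odds = P(H) / P(not H) = 0.644 / 0.356
= 1.809

1.809


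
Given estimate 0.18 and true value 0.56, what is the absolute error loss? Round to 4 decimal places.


Absolute error = |estimate - true|
= |-0.38| = 0.38

0.38


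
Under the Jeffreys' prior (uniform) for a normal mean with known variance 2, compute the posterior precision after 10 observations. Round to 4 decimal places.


Prior precision = 0 (flat prior).
Post. prec. = 0 + n/var = 10/2 = 5.0

5.0


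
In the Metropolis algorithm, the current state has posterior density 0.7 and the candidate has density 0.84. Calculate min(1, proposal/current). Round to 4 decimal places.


Ratio = 0.84/0.7 = 1.2
Acceptance probability = min(1, 1.2)
= 1.0

1.0


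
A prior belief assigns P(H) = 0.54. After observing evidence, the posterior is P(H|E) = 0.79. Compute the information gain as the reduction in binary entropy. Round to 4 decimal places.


H(prior) = -0.54*log2(0.54) - 0.46*log2(0.46)
= 0.9954
H(post) = -0.79*log2(0.79) - 0.21*log2(0.21)
= 0.7415
IG = 0.9954 - 0.7415 = 0.2539

0.2539


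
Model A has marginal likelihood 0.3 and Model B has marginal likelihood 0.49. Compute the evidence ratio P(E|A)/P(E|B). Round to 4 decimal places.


Evidence ratio = P(E|A) / P(E|B)
= 0.3 / 0.49
= 0.6122

0.6122


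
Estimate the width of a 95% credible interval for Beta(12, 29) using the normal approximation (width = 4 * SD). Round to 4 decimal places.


For Beta(a,b): Var = ab/((a+b)^2(a+b+1))
Var = 0.0049, SD = 0.0702
Approximate 95% CI width = 4 * 0.0702 = 0.2808

0.2808


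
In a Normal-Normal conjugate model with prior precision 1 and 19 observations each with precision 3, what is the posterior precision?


Posterior precision = prior precision + n * observation precision
= 1 + 19 * 3
= 1 + 57 = 58

58


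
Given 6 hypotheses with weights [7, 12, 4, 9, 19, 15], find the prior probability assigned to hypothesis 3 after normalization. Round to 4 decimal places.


To normalize, divide each weight by the sum of all weights.
Sum = 66
Prior(H3) = 4/66 = 0.0606

0.0606


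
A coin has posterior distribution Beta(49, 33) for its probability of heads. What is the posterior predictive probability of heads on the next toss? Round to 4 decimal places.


Posterior predictive = E[theta] = alpha/(alpha+beta)
= 49/82
= 0.5976

0.5976


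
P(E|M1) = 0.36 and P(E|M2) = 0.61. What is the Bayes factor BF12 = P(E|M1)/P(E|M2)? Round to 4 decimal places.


Bayes factor BF12 = P(E|M1) / P(E|M2)
= 0.36 / 0.61
= 0.5902

0.5902


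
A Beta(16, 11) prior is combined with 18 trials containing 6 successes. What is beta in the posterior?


In conjugate updating:
beta_posterior = beta_prior + (n - k)
= 11 + (18 - 6)
= 11 + 12 = 23

23


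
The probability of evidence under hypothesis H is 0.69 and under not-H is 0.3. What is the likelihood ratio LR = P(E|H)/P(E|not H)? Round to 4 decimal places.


LR = 0.69 / 0.3
= 2.3

2.3


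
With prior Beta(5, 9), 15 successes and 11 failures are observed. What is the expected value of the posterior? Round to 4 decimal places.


Posterior = Beta(20, 20)
E[theta] = alpha/(alpha+beta)
= 20/40 = 0.5

0.5


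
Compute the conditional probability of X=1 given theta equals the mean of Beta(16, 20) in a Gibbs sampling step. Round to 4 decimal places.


Mean of Beta(16, 20) = 0.4444
P(X=1 | theta=0.4444) = 0.4444

0.4444


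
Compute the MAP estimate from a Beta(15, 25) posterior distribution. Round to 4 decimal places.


MAP = mode of Beta distribution
= (alpha - 1)/(alpha + beta - 2)
= (15-1)/(15+25-2)
= 14/38 = 0.3684

0.3684


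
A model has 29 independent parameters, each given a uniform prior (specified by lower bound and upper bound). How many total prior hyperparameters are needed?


Each uniform prior needs 2 hyperparameters (lower bound and upper bound).
Total = 2 * 29 = 58

58


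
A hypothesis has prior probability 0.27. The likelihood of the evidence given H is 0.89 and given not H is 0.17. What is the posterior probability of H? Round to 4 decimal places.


Using Bayes' theorem:
P(E) = 0.27 * 0.89 + 0.73 * 0.17
P(E) = 0.3644
P(H|E) = (0.27 * 0.89) / 0.3644 = 0.6594

0.6594


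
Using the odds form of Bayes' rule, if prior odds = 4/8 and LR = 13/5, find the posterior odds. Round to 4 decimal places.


Bayes' rule in odds form: posterior odds = prior odds * LR
= (4 * 13) / (8 * 5)
= 52/40 = 1.3

1.3


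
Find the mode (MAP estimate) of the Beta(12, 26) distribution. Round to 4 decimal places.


For Beta(a,b) with a,b > 1:
Mode = (a-1)/(a+b-2) = (12-1)/(38-2)
= 11/36 = 0.3056

0.3056


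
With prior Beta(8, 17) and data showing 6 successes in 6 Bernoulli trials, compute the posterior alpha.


Conjugate update: alpha_posterior = alpha_prior + k
= 8 + 6 = 14

14


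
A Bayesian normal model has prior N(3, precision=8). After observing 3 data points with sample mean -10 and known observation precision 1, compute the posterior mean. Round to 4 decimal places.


Posterior mean = (prior_precision * prior_mean + n * data_precision * data_mean) / (prior_precision + n * data_precision)
Numerator = 8*3 + 3*1*-10 = -6
Denominator = 8 + 3*1 = 11
Posterior mean = -0.5455

-0.5455


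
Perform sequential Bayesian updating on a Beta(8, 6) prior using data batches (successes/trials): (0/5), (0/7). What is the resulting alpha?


Accumulate successes: 0
Posterior alpha = prior alpha + sum of successes
= 8 + 0 = 8

8


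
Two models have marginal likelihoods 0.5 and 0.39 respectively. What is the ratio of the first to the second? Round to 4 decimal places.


Evidence ratio = 0.5 / 0.39
= 1.2821

1.2821


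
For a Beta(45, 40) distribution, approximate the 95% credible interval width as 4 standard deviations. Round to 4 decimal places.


Variance of Beta(a,b) = ab / ((a+b)^2 * (a+b+1))
= 45*40 / ((85)^2 * 86)
= 0.0029
SD = sqrt(0.0029) = 0.0538
Width = 4 * SD = 0.2153

0.2153


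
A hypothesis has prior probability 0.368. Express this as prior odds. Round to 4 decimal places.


Odds = P(H) / P(not H) = 0.368 / 0.632
= 0.5823

0.5823


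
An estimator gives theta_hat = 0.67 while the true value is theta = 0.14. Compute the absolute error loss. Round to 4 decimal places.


The absolute error loss is |theta_hat - theta|
= |0.67 - 0.14|
= 0.53

0.53


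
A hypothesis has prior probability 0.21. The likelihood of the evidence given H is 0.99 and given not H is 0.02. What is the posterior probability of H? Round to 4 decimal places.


Using Bayes' theorem:
P(E) = 0.21 * 0.99 + 0.79 * 0.02
P(E) = 0.2237
P(H|E) = (0.21 * 0.99) / 0.2237 = 0.9294

0.9294


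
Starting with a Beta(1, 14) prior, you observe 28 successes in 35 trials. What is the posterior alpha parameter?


For a Beta-Binomial conjugate model:
Posterior alpha = prior alpha + number of successes
= 1 + 28 = 29

29


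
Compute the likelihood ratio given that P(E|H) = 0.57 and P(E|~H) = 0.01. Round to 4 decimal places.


LR = P(E|H) / P(E|~H)
= 0.57 / 0.01 = 57.0

57.0


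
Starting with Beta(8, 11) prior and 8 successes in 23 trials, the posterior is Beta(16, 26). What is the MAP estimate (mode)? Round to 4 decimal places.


The mode of Beta(a, b) when a > 1 and b > 1 is (a-1)/(a+b-2)
= (16 - 1) / (16 + 26 - 2)
= 15 / 40
= 0.375

0.375


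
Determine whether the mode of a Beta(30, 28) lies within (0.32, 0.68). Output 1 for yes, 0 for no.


First find the mode: (a-1)/(a+b-2) = 0.5179
Is 0.5179 in (0.32, 0.68)? 1

1


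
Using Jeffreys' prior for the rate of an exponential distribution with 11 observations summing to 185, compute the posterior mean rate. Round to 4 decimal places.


Jeffreys' prior leads to posterior Gamma(11, 185).
Mean = 11/185 = 0.0595

0.0595


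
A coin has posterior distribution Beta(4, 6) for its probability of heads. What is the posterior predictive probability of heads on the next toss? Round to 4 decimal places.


Posterior predictive = E[theta] = alpha/(alpha+beta)
= 4/10
= 0.4

0.4


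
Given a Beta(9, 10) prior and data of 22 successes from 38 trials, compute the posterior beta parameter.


Number of failures = 38 - 22 = 16
Posterior beta = 10 + 16 = 26

26


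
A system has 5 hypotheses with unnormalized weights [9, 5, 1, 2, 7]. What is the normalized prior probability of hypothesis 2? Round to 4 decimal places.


The normalized prior is the weight divided by the total.
Total weight = 24
P(H2) = 5 / 24 = 0.2083

0.2083


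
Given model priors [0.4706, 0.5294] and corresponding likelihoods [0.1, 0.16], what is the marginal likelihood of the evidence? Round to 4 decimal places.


P(E) = sum_i P(M_i) P(E|M_i)
= 0.0471 + 0.0847
= 0.1318

0.1318


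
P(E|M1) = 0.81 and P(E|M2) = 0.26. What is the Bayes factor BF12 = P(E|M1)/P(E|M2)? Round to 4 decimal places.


Bayes factor BF12 = P(E|M1) / P(E|M2)
= 0.81 / 0.26
= 3.1154

3.1154


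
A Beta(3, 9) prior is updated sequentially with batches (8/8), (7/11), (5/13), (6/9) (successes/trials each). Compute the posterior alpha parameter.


Sequential conjugate updating is equivalent to a single batch update.
Total successes across all batches = 26
alpha_posterior = alpha_prior + total_successes = 3 + 26
= 29

29


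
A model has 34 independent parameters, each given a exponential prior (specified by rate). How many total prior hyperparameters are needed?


Each exponential prior needs 1 hyperparameter (rate).
Total = 1 * 34 = 34

34


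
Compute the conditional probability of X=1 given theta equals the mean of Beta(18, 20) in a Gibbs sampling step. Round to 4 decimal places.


Mean of Beta(18, 20) = 0.4737
P(X=1 | theta=0.4737) = 0.4737

0.4737


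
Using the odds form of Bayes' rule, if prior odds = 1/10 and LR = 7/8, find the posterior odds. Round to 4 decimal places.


Bayes' rule in odds form: posterior odds = prior odds * LR
= (1 * 7) / (10 * 8)
= 7/80 = 0.0875

0.0875


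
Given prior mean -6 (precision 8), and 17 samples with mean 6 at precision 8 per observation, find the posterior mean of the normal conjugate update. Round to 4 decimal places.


The posterior mean is a precision-weighted average of prior and data.
Post. prec. = 8 + 136 = 144
Post. mean = (-48 + 816)/144 = 768/144 = 5.3333

5.3333


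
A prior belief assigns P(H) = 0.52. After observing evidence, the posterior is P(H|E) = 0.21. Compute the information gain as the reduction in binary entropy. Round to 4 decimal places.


H(prior) = -0.52*log2(0.52) - 0.48*log2(0.48)
= 0.9988
H(post) = -0.21*log2(0.21) - 0.79*log2(0.79)
= 0.7415
IG = 0.9988 - 0.7415 = 0.2574

0.2574


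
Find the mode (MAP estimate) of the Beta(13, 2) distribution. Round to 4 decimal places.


For Beta(a,b) with a,b > 1:
Mode = (a-1)/(a+b-2) = (13-1)/(15-2)
= 12/13 = 0.9231

0.9231


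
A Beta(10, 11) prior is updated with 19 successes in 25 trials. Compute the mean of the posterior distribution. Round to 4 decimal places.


After update: Beta(29, 17)
Mean = 29 / (29 + 17) = 29 / 46
= 0.6304

0.6304


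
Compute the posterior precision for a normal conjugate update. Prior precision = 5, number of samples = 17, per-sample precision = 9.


tau_post = tau_0 + n * tau
= 5 + 17 * 9 = 158

158


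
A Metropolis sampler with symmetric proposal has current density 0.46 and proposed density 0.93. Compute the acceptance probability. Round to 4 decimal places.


For symmetric proposals, acceptance = min(1, pi(x*)/pi(x))
= min(1, 0.93/0.46)
= min(1, 2.0217) = 1.0

1.0


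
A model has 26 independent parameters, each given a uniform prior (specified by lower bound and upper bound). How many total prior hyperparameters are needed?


Each uniform prior needs 2 hyperparameters (lower bound and upper bound).
Total = 2 * 26 = 52

52


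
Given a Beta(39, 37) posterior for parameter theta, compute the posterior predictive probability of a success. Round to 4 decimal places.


For a Beta-Bernoulli model, the predictive probability is the mean:
P(success) = 39/(39+37) = 39/76 = 0.5132

0.5132


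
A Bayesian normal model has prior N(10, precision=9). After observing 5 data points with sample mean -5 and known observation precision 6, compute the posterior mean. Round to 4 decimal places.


Posterior mean = (prior_precision * prior_mean + n * data_precision * data_mean) / (prior_precision + n * data_precision)
Numerator = 9*10 + 5*6*-5 = -60
Denominator = 9 + 5*6 = 39
Posterior mean = -1.5385

-1.5385


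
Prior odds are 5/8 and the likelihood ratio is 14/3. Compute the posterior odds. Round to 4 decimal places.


Posterior odds = prior odds * likelihood ratio
= (5/8) * (14/3)
= 70 / 24
= 2.9167

2.9167


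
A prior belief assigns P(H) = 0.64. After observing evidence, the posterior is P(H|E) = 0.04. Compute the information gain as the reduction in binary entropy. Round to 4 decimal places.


H(prior) = -0.64*log2(0.64) - 0.36*log2(0.36)
= 0.9427
H(post) = -0.04*log2(0.04) - 0.96*log2(0.96)
= 0.2423
IG = 0.9427 - 0.2423 = 0.7004

0.7004


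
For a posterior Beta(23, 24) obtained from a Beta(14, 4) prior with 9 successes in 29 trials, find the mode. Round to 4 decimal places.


Mode = (alpha - 1) / (alpha + beta - 2)
= 22 / 45
= 0.4889

0.4889


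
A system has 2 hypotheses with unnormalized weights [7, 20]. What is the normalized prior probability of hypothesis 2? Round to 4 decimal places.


The normalized prior is the weight divided by the total.
Total weight = 27
P(H2) = 20 / 27 = 0.7407

0.7407


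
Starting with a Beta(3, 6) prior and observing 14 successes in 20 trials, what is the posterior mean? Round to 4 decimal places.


Posterior parameters: alpha = 3 + 14 = 17
beta = 6 + 6 = 12
Posterior mean = alpha / (alpha + beta) = 17 / 29
= 0.5862

0.5862
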